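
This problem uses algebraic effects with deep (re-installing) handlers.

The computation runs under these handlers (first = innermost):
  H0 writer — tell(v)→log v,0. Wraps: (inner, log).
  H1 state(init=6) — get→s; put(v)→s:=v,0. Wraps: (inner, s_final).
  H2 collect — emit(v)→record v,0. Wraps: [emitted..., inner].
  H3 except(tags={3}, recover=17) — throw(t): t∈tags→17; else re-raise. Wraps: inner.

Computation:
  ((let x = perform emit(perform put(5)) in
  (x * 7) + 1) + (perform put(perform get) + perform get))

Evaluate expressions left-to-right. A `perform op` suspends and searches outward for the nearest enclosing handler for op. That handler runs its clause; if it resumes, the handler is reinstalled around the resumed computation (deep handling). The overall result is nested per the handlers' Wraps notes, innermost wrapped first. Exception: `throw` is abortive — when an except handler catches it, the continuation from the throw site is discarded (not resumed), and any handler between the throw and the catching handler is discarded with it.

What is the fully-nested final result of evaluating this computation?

Answer: [0, ((6, ()), 5)]

Working:
put(5) @ H1 ⇒ s:=5
emit(0) @ H2 ⇒ out+=0
get @ H1 ⇒ 5
put(5) @ H1 ⇒ s:=5
get @ H1 ⇒ 5
H0 returns (6, ())
H1 returns ((6, ()), 5)
H2 returns [0, ((6, ()), 5)]
H3 returns [0, ((6, ()), 5)]
= [0, ((6, ()), 5)]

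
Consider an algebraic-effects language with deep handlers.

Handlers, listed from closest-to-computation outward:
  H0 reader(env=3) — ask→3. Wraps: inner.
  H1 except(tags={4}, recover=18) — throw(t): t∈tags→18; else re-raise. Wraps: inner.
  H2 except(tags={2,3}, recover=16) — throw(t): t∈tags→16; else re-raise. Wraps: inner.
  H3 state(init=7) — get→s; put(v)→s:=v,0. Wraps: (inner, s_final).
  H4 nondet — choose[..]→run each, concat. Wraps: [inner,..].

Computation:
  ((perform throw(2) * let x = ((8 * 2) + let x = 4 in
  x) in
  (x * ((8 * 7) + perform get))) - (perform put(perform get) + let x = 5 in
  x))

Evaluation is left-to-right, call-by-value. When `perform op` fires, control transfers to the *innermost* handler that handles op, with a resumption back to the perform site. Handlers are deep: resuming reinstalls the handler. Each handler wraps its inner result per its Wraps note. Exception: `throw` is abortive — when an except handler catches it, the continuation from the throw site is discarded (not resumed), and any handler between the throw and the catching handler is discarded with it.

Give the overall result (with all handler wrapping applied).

Answer: [(16, 7)]

Evaluation trace:
throw(2) @ H1 re-raised
throw(2) @ H2 caught ⇒ 16
H3 returns (16, 7)
H4 returns [(16, 7)]
= [(16, 7)]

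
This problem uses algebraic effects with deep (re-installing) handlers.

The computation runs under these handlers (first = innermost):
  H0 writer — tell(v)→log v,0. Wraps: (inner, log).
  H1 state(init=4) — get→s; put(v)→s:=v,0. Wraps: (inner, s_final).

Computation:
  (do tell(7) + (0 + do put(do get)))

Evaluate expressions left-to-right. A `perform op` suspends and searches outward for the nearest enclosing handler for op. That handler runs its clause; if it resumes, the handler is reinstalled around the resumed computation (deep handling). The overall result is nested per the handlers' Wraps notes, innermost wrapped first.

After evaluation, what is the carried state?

Working:
tell(7) @ H0 ⇒ log+=7
get @ H1 ⇒ 4
put(4) @ H1 ⇒ s:=4
H0 returns (0, (7))
H1 returns ((0, (7)), 4)
= ((0, (7)), 4)

Answer: 4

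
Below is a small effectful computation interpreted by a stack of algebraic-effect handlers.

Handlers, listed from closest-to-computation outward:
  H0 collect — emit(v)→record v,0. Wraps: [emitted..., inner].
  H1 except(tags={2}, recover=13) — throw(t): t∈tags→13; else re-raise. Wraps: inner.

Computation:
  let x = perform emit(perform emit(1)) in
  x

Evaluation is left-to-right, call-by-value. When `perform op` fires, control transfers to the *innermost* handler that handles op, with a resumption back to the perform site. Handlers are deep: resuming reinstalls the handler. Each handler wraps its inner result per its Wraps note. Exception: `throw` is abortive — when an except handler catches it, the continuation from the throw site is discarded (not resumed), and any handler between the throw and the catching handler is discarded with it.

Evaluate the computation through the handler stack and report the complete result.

Answer: [1, 0, 0]

Evaluation trace:
emit(1) @ H0 ⇒ out+=1
emit(0) @ H0 ⇒ out+=0
H0 returns [1, 0, 0]
H1 returns [1, 0, 0]
= [1, 0, 0]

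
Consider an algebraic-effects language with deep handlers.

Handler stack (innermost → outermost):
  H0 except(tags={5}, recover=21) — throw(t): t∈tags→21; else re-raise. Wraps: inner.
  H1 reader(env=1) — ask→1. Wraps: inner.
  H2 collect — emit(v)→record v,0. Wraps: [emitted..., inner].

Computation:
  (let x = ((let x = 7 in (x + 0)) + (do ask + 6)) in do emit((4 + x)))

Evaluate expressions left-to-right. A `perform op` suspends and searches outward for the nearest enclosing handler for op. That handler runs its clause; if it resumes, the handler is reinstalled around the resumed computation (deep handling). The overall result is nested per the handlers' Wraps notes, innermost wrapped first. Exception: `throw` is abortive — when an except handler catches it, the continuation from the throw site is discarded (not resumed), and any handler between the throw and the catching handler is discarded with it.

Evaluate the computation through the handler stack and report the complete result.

Working:
ask @ H1 ⇒ 1
emit(18) @ H2 ⇒ out+=18
H0 returns 0
H1 returns 0
H2 returns [18, 0]
= [18, 0]

Answer: [18, 0]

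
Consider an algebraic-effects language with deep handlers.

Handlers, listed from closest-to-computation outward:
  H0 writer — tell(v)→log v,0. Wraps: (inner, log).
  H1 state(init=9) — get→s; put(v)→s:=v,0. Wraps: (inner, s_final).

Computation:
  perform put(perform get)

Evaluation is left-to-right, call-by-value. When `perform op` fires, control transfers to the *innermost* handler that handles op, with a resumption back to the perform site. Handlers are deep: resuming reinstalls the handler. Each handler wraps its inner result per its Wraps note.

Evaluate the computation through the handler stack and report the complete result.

Evaluation trace:
get @ H1 ⇒ 9
put(9) @ H1 ⇒ s:=9
H0 returns (0, ())
H1 returns ((0, ()), 9)
= ((0, ()), 9)

Answer: ((0, ()), 9)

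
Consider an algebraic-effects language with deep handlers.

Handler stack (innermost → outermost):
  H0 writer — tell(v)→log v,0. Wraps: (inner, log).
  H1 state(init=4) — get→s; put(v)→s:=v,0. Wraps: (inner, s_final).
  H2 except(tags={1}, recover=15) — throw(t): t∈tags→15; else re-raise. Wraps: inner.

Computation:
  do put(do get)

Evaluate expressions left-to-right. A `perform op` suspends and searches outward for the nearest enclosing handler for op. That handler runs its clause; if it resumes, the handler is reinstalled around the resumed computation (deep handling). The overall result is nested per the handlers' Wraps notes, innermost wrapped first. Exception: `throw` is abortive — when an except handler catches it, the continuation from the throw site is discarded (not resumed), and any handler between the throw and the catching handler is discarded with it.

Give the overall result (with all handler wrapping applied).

Answer: ((0, ()), 4)

Step-by-step:
get @ H1 ⇒ 4
put(4) @ H1 ⇒ s:=4
H0 returns (0, ())
H1 returns ((0, ()), 4)
H2 returns ((0, ()), 4)
= ((0, ()), 4)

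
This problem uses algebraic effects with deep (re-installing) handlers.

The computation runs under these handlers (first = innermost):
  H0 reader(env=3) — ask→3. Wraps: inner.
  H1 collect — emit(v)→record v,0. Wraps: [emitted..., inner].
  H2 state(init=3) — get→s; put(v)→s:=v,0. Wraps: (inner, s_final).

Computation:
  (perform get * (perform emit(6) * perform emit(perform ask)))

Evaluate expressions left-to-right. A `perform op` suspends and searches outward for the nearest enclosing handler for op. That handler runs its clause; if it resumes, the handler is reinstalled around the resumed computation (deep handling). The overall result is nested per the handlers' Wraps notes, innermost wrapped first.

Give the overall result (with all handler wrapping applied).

Evaluation trace:
get @ H2 ⇒ 3
emit(6) @ H1 ⇒ out+=6
ask @ H0 ⇒ 3
emit(3) @ H1 ⇒ out+=3
H0 returns 0
H1 returns [6, 3, 0]
H2 returns ([6, 3, 0], 3)
= ([6, 3, 0], 3)

Answer: ([6, 3, 0], 3)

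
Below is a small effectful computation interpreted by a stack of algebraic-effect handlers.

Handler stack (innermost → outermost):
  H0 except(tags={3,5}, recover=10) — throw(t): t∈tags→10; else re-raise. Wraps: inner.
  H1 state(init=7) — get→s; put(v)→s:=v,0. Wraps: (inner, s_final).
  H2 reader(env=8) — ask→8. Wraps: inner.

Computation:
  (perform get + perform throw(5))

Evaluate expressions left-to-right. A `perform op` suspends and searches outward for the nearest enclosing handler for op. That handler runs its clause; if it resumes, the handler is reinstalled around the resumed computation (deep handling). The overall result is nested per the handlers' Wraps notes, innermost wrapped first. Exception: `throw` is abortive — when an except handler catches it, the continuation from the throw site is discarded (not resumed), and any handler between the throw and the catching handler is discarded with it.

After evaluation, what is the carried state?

Answer: 7

Step-by-step:
get @ H1 ⇒ 7
throw(5) @ H0 caught ⇒ 10
H1 returns (10, 7)
H2 returns (10, 7)
= (10, 7)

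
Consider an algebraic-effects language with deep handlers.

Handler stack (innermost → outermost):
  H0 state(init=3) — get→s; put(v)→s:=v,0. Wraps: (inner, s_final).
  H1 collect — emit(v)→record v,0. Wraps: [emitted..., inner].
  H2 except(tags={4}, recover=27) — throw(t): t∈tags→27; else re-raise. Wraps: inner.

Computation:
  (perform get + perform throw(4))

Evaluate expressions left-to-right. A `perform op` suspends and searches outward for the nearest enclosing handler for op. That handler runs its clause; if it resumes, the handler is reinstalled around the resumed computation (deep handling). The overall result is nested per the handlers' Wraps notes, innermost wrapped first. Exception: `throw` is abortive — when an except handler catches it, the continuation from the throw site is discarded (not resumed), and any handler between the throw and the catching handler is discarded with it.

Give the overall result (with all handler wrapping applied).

Answer: 27

Evaluation trace:
get @ H0 ⇒ 3
throw(4) @ H2 caught ⇒ 27
= 27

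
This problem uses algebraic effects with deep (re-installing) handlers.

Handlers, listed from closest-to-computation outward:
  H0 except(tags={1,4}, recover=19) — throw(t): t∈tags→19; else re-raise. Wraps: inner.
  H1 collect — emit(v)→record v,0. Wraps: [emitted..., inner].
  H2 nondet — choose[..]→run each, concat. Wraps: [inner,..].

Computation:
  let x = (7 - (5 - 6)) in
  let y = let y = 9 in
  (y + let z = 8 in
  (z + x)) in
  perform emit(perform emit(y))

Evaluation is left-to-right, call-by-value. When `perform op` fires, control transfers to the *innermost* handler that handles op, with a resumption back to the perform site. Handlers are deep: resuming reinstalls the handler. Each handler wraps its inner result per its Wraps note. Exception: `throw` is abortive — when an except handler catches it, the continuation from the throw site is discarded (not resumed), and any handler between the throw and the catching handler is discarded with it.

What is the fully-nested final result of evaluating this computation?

Step-by-step:
emit(25) @ H1 ⇒ out+=25
emit(0) @ H1 ⇒ out+=0
H0 returns 0
H1 returns [25, 0, 0]
H2 returns [[25, 0, 0]]
= [[25, 0, 0]]

Answer: [[25, 0, 0]]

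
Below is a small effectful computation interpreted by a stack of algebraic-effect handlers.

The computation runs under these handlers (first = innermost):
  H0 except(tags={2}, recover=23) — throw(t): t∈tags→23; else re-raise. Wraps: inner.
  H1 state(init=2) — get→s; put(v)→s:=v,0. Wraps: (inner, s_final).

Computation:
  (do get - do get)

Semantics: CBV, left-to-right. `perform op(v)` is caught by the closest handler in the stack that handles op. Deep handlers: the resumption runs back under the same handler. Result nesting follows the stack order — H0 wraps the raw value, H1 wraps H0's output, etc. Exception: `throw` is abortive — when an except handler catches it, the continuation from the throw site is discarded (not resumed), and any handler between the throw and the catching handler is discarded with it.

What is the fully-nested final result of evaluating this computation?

Evaluation trace:
get @ H1 ⇒ 2
get @ H1 ⇒ 2
H0 returns 0
H1 returns (0, 2)
= (0, 2)

Answer: (0, 2)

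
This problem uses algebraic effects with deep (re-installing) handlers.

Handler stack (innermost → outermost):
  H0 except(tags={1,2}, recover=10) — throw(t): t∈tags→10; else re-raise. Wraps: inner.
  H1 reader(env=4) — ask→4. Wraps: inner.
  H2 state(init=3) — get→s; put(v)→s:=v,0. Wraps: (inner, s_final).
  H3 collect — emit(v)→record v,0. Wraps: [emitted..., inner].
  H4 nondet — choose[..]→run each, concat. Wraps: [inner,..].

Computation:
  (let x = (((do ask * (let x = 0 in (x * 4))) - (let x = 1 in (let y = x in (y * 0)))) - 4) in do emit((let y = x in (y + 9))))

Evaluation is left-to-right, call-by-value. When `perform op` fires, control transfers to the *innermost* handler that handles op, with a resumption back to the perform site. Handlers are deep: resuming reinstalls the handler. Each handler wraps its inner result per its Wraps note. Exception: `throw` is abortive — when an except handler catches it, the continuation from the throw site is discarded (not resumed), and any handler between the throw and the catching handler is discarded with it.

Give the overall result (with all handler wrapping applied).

Working:
ask @ H1 ⇒ 4
emit(5) @ H3 ⇒ out+=5
H0 returns 0
H1 returns 0
H2 returns (0, 3)
H3 returns [5, (0, 3)]
H4 returns [[5, (0, 3)]]
= [[5, (0, 3)]]

Answer: [[5, (0, 3)]]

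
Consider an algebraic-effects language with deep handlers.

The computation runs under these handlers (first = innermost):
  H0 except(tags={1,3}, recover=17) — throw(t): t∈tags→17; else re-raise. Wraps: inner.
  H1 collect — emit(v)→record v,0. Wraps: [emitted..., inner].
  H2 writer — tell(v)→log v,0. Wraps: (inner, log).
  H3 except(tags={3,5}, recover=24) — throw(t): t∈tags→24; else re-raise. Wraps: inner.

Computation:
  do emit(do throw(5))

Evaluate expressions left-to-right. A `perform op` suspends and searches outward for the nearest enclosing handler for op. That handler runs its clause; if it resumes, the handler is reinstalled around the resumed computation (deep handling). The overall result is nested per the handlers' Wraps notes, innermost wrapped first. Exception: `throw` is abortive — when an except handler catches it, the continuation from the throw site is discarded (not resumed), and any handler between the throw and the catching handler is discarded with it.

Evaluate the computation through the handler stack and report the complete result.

Answer: 24

Evaluation trace:
throw(5) @ H0 re-raised
throw(5) @ H3 caught ⇒ 24
= 24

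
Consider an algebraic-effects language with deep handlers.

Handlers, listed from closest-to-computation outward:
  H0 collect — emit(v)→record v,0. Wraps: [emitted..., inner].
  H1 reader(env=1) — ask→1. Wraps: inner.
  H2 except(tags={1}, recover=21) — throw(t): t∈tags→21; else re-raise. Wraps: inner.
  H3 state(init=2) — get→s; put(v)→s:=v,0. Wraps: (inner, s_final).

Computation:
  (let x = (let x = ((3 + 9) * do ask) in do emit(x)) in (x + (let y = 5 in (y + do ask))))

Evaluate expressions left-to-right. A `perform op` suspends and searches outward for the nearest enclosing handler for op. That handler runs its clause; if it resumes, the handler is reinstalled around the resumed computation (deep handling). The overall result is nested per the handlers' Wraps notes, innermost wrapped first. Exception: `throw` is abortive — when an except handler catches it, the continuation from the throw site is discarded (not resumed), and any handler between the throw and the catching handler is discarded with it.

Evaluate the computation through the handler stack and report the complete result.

Step-by-step:
ask @ H1 ⇒ 1
emit(12) @ H0 ⇒ out+=12
ask @ H1 ⇒ 1
H0 returns [12, 6]
H1 returns [12, 6]
H2 returns [12, 6]
H3 returns ([12, 6], 2)
= ([12, 6], 2)

Answer: ([12, 6], 2)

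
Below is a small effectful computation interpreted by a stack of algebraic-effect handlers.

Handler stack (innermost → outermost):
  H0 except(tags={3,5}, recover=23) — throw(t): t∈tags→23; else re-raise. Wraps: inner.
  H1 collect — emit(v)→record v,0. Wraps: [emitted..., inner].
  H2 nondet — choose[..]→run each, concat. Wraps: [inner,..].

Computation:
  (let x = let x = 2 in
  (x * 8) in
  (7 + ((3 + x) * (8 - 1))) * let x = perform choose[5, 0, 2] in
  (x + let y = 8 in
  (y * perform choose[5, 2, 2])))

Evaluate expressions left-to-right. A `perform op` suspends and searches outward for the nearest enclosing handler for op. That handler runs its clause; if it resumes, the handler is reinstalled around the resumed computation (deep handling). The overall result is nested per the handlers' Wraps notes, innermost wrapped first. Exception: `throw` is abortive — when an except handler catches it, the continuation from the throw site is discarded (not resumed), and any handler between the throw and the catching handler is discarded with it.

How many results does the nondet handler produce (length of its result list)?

Step-by-step:
choose[5, 0, 2] @ H2
  branch[0] choose=5:
    choose[5, 2, 2] @ H2
      branch[0] choose=5:
        H0 returns 6300
        H1 returns [6300]
        H2 returns [[6300]]
      branch[1] choose=2:
        H0 returns 2940
        H1 returns [2940]
        H2 returns [[2940]]
      branch[2] choose=2:
        H0 returns 2940
        H1 returns [2940]
        H2 returns [[2940]]
  branch[1] choose=0:
    choose[5, 2, 2] @ H2
      branch[0] choose=5:
        H0 returns 5600
        H1 returns [5600]
        H2 returns [[5600]]
      branch[1] choose=2:
        H0 returns 2240
        H1 returns [2240]
        H2 returns [[2240]]
      branch[2] choose=2:
        H0 returns 2240
        H1 returns [2240]
        H2 returns [[2240]]
  branch[2] choose=2:
    choose[5, 2, 2] @ H2
      branch[0] choose=5:
        H0 returns 5880
        H1 returns [5880]
        H2 returns [[5880]]
      branch[1] choose=2:
        H0 returns 2520
        H1 returns [2520]
        H2 returns [[2520]]
      branch[2] choose=2:
        H0 returns 2520
        H1 returns [2520]
        H2 returns [[2520]]
= [[6300], [2940], [2940], [5600], [2240], [2240], [5880], [2520], [2520]]

Answer: 9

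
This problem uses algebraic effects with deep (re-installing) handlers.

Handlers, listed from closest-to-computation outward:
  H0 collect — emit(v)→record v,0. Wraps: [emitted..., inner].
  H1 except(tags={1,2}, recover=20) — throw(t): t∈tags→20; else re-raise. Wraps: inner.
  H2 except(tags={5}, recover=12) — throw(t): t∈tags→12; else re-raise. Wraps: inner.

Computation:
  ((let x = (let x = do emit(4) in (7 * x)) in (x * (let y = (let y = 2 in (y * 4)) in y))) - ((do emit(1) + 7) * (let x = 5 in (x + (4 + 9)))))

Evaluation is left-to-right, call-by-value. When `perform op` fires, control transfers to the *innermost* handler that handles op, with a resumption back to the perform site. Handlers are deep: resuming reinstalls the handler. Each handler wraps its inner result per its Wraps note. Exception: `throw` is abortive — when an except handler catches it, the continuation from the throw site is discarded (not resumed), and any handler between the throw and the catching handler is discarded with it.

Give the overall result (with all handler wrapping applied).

Working:
emit(4) @ H0 ⇒ out+=4
emit(1) @ H0 ⇒ out+=1
H0 returns [4, 1, -126]
H1 returns [4, 1, -126]
H2 returns [4, 1, -126]
= [4, 1, -126]

Answer: [4, 1, -126]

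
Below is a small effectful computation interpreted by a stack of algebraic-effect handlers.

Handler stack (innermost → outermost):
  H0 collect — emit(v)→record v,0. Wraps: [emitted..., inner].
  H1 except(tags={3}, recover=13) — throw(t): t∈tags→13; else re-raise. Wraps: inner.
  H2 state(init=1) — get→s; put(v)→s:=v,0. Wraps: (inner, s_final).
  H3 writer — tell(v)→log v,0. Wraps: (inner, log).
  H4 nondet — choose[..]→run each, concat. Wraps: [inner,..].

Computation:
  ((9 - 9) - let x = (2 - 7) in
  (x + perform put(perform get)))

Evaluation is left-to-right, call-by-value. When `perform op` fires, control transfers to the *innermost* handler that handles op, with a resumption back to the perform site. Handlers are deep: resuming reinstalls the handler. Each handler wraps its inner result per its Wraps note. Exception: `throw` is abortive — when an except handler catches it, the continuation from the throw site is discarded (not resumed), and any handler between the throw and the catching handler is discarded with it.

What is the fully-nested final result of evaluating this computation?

Step-by-step:
get @ H2 ⇒ 1
put(1) @ H2 ⇒ s:=1
H0 returns [5]
H1 returns [5]
H2 returns ([5], 1)
H3 returns (([5], 1), ())
H4 returns [(([5], 1), ())]
= [(([5], 1), ())]

Answer: [(([5], 1), ())]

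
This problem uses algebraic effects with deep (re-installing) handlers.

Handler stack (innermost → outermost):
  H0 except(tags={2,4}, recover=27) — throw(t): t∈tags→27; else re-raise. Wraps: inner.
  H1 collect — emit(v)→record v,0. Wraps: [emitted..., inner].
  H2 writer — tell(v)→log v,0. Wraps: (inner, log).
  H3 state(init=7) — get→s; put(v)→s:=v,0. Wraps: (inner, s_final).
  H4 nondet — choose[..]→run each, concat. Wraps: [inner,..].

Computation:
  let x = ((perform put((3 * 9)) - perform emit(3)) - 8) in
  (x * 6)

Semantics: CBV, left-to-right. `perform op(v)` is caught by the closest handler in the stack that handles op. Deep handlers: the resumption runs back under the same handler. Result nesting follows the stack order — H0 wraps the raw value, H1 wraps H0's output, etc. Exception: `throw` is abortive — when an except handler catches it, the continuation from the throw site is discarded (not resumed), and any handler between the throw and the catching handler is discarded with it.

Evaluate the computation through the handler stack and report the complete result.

Evaluation trace:
put(27) @ H3 ⇒ s:=27
emit(3) @ H1 ⇒ out+=3
H0 returns -48
H1 returns [3, -48]
H2 returns ([3, -48], ())
H3 returns (([3, -48], ()), 27)
H4 returns [(([3, -48], ()), 27)]
= [(([3, -48], ()), 27)]

Answer: [(([3, -48], ()), 27)]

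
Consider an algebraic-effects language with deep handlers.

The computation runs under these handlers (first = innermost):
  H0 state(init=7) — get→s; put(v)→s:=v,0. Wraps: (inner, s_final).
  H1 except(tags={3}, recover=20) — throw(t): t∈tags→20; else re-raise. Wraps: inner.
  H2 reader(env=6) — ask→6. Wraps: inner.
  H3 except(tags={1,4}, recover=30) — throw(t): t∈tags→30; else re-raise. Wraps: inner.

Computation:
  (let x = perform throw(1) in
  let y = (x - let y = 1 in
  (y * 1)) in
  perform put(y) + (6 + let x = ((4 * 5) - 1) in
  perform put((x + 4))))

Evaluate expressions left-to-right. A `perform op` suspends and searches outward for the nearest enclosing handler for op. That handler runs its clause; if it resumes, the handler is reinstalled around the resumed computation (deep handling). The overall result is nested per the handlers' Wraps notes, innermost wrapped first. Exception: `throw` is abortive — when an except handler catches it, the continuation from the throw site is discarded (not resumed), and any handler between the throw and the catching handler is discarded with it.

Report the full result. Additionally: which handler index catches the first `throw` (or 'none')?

Answer: 30 ; first throw caught by: H3

Evaluation trace:
throw(1) @ H1 re-raised
throw(1) @ H3 caught ⇒ 30
= 30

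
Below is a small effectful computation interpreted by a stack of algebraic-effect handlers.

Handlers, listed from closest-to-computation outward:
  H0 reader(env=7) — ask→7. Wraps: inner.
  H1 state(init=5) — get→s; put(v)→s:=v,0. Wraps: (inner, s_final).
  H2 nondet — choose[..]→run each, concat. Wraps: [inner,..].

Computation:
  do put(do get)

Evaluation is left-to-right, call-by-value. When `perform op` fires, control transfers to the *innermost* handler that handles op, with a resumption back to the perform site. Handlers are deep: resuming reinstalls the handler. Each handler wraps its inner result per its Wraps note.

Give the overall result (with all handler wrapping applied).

Evaluation trace:
get @ H1 ⇒ 5
put(5) @ H1 ⇒ s:=5
H0 returns 0
H1 returns (0, 5)
H2 returns [(0, 5)]
= [(0, 5)]

Answer: [(0, 5)]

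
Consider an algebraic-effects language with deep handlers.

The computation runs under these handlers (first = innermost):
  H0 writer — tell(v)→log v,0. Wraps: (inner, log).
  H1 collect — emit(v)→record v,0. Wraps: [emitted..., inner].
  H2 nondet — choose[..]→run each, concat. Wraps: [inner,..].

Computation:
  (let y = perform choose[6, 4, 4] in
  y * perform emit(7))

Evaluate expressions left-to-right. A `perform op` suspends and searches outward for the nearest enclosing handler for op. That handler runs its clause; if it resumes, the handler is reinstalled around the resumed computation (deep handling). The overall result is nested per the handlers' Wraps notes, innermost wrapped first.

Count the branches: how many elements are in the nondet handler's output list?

Answer: 3

Step-by-step:
choose[6, 4, 4] @ H2
  branch[0] choose=6:
    emit(7) @ H1 ⇒ out+=7
    H0 returns (0, ())
    H1 returns [7, (0, ())]
    H2 returns [[7, (0, ())]]
  branch[1] choose=4:
    emit(7) @ H1 ⇒ out+=7
    H0 returns (0, ())
    H1 returns [7, (0, ())]
    H2 returns [[7, (0, ())]]
  branch[2] choose=4:
    emit(7) @ H1 ⇒ out+=7
    H0 returns (0, ())
    H1 returns [7, (0, ())]
    H2 returns [[7, (0, ())]]
= [[7, (0, ())], [7, (0, ())], [7, (0, ())]]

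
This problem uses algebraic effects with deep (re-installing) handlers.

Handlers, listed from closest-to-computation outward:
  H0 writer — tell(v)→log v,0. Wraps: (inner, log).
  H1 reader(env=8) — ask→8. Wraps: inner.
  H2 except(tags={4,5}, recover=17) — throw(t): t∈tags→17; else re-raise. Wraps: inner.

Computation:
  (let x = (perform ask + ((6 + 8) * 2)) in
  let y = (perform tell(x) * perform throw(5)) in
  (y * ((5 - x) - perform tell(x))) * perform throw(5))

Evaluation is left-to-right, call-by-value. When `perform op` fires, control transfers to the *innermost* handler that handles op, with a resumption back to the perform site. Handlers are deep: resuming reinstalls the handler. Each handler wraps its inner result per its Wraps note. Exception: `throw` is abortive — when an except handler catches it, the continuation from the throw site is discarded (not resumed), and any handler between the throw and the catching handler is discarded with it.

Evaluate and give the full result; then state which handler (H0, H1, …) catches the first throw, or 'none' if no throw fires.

Answer: 17 ; first throw caught by: H2

Evaluation trace:
ask @ H1 ⇒ 8
tell(36) @ H0 ⇒ log+=36
throw(5) @ H2 caught ⇒ 17
= 17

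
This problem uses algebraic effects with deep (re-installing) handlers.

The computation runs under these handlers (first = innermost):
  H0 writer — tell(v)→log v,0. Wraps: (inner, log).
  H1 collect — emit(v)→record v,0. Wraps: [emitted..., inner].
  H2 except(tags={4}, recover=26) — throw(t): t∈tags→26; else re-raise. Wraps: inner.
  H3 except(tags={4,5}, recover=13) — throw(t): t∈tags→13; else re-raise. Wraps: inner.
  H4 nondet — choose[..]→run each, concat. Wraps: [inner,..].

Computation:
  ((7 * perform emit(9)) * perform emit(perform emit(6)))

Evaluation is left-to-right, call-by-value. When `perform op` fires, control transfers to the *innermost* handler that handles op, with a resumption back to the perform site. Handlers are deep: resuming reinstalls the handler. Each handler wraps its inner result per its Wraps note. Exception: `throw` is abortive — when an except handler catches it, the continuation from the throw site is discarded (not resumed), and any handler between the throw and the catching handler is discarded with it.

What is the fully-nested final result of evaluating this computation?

Answer: [[9, 6, 0, (0, ())]]

Evaluation trace:
emit(9) @ H1 ⇒ out+=9
emit(6) @ H1 ⇒ out+=6
emit(0) @ H1 ⇒ out+=0
H0 returns (0, ())
H1 returns [9, 6, 0, (0, ())]
H2 returns [9, 6, 0, (0, ())]
H3 returns [9, 6, 0, (0, ())]
H4 returns [[9, 6, 0, (0, ())]]
= [[9, 6, 0, (0, ())]]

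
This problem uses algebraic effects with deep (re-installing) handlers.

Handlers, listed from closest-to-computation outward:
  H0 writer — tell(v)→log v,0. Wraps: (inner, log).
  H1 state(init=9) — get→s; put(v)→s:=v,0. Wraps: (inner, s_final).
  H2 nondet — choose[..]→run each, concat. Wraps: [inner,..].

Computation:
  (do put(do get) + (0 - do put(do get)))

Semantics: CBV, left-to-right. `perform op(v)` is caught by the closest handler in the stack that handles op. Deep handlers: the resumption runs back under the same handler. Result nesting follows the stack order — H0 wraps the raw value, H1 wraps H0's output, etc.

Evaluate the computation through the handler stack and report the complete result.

Answer: [((0, ()), 9)]

Working:
get @ H1 ⇒ 9
put(9) @ H1 ⇒ s:=9
get @ H1 ⇒ 9
put(9) @ H1 ⇒ s:=9
H0 returns (0, ())
H1 returns ((0, ()), 9)
H2 returns [((0, ()), 9)]
= [((0, ()), 9)]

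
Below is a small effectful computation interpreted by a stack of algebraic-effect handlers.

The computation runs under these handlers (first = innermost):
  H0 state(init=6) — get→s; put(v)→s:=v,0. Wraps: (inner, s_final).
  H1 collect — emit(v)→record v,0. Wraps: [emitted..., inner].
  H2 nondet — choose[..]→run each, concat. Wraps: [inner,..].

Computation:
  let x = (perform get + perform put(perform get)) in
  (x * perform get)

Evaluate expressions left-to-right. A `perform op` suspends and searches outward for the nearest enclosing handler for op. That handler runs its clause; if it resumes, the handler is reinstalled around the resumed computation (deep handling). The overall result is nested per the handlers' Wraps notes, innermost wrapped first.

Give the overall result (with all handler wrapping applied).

Answer: [[(36, 6)]]

Evaluation trace:
get @ H0 ⇒ 6
get @ H0 ⇒ 6
put(6) @ H0 ⇒ s:=6
get @ H0 ⇒ 6
H0 returns (36, 6)
H1 returns [(36, 6)]
H2 returns [[(36, 6)]]
= [[(36, 6)]]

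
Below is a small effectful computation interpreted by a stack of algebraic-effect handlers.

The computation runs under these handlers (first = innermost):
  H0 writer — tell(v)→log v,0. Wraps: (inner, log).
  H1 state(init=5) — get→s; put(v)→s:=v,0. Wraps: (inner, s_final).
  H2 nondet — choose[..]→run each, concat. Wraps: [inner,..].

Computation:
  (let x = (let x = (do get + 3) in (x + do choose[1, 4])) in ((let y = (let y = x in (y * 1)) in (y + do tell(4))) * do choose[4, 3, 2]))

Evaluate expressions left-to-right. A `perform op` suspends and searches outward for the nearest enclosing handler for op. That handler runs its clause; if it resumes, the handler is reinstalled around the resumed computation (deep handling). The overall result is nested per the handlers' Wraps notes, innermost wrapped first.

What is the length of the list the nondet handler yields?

Step-by-step:
get @ H1 ⇒ 5
choose[1, 4] @ H2
  branch[0] choose=1:
    tell(4) @ H0 ⇒ log+=4
    choose[4, 3, 2] @ H2
      branch[0] choose=4:
        H0 returns (36, (4))
        H1 returns ((36, (4)), 5)
        H2 returns [((36, (4)), 5)]
      branch[1] choose=3:
        H0 returns (27, (4))
        H1 returns ((27, (4)), 5)
        H2 returns [((27, (4)), 5)]
      branch[2] choose=2:
        H0 returns (18, (4))
        H1 returns ((18, (4)), 5)
        H2 returns [((18, (4)), 5)]
  branch[1] choose=4:
    tell(4) @ H0 ⇒ log+=4
    choose[4, 3, 2] @ H2
      branch[0] choose=4:
        H0 returns (48, (4))
        H1 returns ((48, (4)), 5)
        H2 returns [((48, (4)), 5)]
      branch[1] choose=3:
        H0 returns (36, (4))
        H1 returns ((36, (4)), 5)
        H2 returns [((36, (4)), 5)]
      branch[2] choose=2:
        H0 returns (24, (4))
        H1 returns ((24, (4)), 5)
        H2 returns [((24, (4)), 5)]
= [((36, (4)), 5), ((27, (4)), 5), ((18, (4)), 5), ((48, (4)), 5), ((36, (4)), 5), ((24, (4)), 5)]

Answer: 6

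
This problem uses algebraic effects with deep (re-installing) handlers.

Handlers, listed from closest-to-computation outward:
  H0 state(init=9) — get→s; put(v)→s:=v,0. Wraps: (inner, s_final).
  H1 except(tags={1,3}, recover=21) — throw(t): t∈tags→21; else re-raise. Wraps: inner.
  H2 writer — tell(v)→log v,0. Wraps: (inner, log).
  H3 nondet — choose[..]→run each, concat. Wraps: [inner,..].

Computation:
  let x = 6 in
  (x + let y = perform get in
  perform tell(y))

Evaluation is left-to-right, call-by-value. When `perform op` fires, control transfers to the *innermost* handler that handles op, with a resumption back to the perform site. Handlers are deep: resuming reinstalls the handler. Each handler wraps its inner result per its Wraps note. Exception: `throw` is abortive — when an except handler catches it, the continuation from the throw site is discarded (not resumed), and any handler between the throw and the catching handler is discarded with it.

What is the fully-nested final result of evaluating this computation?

Answer: [((6, 9), (9))]

Working:
get @ H0 ⇒ 9
tell(9) @ H2 ⇒ log+=9
H0 returns (6, 9)
H1 returns (6, 9)
H2 returns ((6, 9), (9))
H3 returns [((6, 9), (9))]
= [((6, 9), (9))]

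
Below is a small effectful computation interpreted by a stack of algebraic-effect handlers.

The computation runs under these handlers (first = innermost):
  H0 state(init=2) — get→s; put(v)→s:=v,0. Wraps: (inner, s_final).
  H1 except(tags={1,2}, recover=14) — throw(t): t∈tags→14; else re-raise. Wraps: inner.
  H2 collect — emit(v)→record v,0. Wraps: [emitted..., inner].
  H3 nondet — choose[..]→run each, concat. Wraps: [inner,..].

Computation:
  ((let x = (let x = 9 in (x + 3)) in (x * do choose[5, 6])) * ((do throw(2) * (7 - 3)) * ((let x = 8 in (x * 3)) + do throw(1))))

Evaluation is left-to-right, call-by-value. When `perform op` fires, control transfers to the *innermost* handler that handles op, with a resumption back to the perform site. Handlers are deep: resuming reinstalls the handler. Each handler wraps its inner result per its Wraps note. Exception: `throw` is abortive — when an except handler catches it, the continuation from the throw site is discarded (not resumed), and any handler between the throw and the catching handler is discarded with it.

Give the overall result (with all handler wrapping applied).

Answer: [[14], [14]]

Step-by-step:
choose[5, 6] @ H3
  branch[0] choose=5:
    throw(2) @ H1 caught ⇒ 14
    H2 returns [14]
    H3 returns [[14]]
  branch[1] choose=6:
    throw(2) @ H1 caught ⇒ 14
    H2 returns [14]
    H3 returns [[14]]
= [[14], [14]]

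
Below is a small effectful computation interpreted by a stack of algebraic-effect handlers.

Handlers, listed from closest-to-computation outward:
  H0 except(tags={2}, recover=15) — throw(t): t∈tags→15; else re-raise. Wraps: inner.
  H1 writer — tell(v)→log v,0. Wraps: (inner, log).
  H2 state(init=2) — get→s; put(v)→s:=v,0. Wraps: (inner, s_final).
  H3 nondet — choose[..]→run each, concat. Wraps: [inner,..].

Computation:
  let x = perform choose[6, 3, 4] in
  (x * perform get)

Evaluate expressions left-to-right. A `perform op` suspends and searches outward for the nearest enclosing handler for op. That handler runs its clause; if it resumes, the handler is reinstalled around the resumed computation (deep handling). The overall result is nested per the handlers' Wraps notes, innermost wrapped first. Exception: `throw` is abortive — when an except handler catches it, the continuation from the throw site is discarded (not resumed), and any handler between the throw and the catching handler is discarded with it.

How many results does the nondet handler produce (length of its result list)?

Answer: 3

Evaluation trace:
choose[6, 3, 4] @ H3
  branch[0] choose=6:
    get @ H2 ⇒ 2
    H0 returns 12
    H1 returns (12, ())
    H2 returns ((12, ()), 2)
    H3 returns [((12, ()), 2)]
  branch[1] choose=3:
    get @ H2 ⇒ 2
    H0 returns 6
    H1 returns (6, ())
    H2 returns ((6, ()), 2)
    H3 returns [((6, ()), 2)]
  branch[2] choose=4:
    get @ H2 ⇒ 2
    H0 returns 8
    H1 returns (8, ())
    H2 returns ((8, ()), 2)
    H3 returns [((8, ()), 2)]
= [((12, ()), 2), ((6, ()), 2), ((8, ()), 2)]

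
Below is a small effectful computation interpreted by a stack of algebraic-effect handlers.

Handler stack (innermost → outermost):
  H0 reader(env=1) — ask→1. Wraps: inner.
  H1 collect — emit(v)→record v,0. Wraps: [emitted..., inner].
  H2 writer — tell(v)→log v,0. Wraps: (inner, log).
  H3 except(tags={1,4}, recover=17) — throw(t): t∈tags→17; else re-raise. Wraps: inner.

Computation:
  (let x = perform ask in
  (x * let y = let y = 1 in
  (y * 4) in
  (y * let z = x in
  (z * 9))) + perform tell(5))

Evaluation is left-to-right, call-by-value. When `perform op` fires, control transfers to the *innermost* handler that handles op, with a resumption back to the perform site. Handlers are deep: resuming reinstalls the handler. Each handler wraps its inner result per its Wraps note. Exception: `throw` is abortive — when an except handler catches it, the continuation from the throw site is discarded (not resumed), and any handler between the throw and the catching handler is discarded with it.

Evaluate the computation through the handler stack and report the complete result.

Answer: ([36], (5))

Evaluation trace:
ask @ H0 ⇒ 1
tell(5) @ H2 ⇒ log+=5
H0 returns 36
H1 returns [36]
H2 returns ([36], (5))
H3 returns ([36], (5))
= ([36], (5))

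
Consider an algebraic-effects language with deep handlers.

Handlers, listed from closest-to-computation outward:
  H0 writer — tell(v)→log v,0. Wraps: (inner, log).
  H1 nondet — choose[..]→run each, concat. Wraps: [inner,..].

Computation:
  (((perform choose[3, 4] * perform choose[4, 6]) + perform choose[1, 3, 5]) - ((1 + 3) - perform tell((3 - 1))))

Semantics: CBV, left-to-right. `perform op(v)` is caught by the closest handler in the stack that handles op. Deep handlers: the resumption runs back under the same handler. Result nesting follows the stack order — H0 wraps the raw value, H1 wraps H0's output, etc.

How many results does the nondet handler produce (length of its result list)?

Answer: 12

Evaluation trace:
choose[3, 4] @ H1
  branch[0] choose=3:
    choose[4, 6] @ H1
      branch[0] choose=4:
        choose[1, 3, 5] @ H1
          branch[0] choose=1:
            tell(2) @ H0 ⇒ log+=2
            H0 returns (9, (2))
            H1 returns [(9, (2))]
          branch[1] choose=3:
            tell(2) @ H0 ⇒ log+=2
            H0 returns (11, (2))
            H1 returns [(11, (2))]
          branch[2] choose=5:
            tell(2) @ H0 ⇒ log+=2
            H0 returns (13, (2))
            H1 returns [(13, (2))]
      branch[1] choose=6:
        choose[1, 3, 5] @ H1
          branch[0] choose=1:
            tell(2) @ H0 ⇒ log+=2
            H0 returns (15, (2))
            H1 returns [(15, (2))]
          branch[1] choose=3:
            tell(2) @ H0 ⇒ log+=2
            H0 returns (17, (2))
            H1 returns [(17, (2))]
          branch[2] choose=5:
            tell(2) @ H0 ⇒ log+=2
            H0 returns (19, (2))
            H1 returns [(19, (2))]
  branch[1] choose=4:
    choose[4, 6] @ H1
      branch[0] choose=4:
        choose[1, 3, 5] @ H1
          branch[0] choose=1:
            tell(2) @ H0 ⇒ log+=2
            H0 returns (13, (2))
            H1 returns [(13, (2))]
          branch[1] choose=3:
            tell(2) @ H0 ⇒ log+=2
            H0 returns (15, (2))
            H1 returns [(15, (2))]
          branch[2] choose=5:
            tell(2) @ H0 ⇒ log+=2
            H0 returns (17, (2))
            H1 returns [(17, (2))]
      branch[1] choose=6:
        choose[1, 3, 5] @ H1
          branch[0] choose=1:
            tell(2) @ H0 ⇒ log+=2
            H0 returns (21, (2))
            H1 returns [(21, (2))]
          branch[1] choose=3:
            tell(2) @ H0 ⇒ log+=2
            H0 returns (23, (2))
            H1 returns [(23, (2))]
          branch[2] choose=5:
            tell(2) @ H0 ⇒ log+=2
            H0 returns (25, (2))
            H1 returns [(25, (2))]
= [(9, (2)), (11, (2)), (13, (2)), (15, (2)), (17, (2)), (19, (2)), (13, (2)), (15, (2)), (17, (2)), (21, (2)), (23, (2)), (25, (2))]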